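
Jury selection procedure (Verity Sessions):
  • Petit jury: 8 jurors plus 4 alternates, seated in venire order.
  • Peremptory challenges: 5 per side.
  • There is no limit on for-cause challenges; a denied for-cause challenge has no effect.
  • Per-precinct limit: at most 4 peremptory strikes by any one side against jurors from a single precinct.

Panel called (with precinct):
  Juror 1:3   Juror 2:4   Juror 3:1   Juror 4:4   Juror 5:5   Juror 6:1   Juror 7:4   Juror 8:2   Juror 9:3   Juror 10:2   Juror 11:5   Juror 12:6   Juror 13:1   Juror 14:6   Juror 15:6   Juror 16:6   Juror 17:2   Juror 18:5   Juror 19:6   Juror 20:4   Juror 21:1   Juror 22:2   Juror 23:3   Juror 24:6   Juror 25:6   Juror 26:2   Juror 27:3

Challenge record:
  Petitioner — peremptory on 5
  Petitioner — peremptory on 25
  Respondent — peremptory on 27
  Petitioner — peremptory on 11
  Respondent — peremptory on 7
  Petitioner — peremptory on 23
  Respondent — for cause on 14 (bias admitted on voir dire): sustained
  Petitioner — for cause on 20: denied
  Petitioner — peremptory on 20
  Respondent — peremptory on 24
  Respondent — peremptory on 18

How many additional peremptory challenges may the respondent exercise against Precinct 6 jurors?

Respondent peremptories so far: #27, #7, #24, #18 — 4 of 5 used, 1 left overall.
Against Precinct 6: #24 — 1 used; per-precinct cap 4 leaves 3.
Binding limit: min(1, 3) = 1.

1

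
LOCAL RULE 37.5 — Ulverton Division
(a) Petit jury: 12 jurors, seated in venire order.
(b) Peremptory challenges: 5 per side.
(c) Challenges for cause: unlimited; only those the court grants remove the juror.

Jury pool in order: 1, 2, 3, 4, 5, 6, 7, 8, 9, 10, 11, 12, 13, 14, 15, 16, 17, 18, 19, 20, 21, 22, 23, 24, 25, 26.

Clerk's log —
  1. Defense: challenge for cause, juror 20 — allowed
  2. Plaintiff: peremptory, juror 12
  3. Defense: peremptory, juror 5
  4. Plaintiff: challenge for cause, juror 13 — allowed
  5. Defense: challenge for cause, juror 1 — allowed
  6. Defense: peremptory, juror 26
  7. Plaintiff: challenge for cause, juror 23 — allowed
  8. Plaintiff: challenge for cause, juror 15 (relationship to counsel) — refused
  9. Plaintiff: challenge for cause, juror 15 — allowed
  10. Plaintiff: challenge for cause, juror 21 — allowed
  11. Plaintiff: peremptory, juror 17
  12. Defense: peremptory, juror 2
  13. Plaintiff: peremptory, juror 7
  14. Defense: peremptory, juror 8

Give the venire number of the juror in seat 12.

24

Removed: #1, #2, #5, #7, #8, #12, #13, #15, #17, #20, #21, #23, #26.
Seating in order: seats 1–12 → #3, #4, #6, #9, #10, #11, #14, #16, #18, #19, #22, #24.
So seat 12 is #24.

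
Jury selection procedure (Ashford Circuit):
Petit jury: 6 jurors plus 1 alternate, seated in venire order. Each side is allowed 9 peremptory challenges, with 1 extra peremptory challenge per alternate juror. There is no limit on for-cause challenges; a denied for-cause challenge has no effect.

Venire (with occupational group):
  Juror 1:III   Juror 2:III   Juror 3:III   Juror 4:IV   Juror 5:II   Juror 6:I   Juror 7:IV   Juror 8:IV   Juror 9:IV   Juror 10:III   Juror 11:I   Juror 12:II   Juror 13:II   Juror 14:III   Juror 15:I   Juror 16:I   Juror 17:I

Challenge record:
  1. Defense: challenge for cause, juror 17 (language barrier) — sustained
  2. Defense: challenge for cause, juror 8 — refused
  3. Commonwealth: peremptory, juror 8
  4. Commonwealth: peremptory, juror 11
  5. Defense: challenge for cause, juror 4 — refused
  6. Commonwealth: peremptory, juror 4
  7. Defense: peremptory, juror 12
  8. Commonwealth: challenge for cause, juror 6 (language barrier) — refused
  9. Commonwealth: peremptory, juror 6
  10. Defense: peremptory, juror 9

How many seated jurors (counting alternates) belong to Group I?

Removed: #4, #6, #8, #9, #11, #12, #17.
Seated (7 incl. alternates): #1, #2, #3, #5, #7, #10, #13.
None of those are in Group I → 0.

0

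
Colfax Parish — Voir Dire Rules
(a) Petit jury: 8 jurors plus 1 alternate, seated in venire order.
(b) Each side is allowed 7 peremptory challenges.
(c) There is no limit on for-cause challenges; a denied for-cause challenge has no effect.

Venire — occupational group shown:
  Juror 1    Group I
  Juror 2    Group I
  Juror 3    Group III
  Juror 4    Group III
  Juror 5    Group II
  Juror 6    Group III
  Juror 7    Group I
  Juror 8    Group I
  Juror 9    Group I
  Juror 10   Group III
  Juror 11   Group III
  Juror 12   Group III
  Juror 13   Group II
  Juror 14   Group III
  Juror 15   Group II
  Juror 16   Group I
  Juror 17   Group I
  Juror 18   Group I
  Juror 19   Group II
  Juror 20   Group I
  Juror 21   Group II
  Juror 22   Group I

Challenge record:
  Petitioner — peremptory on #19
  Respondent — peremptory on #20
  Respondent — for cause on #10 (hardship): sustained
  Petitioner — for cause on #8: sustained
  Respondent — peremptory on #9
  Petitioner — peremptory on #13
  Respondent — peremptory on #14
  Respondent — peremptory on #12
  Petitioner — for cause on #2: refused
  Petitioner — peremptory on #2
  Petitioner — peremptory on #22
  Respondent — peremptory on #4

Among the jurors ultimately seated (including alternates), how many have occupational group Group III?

3

Removed: #2, #4, #8, #9, #10, #12, #13, #14, #19, #20, #22.
Seated (9 incl. alternates): #1, #3, #5, #6, #7, #11, #15, #16, #17.
Of those, in Group III: #3, #6, #11 → 3.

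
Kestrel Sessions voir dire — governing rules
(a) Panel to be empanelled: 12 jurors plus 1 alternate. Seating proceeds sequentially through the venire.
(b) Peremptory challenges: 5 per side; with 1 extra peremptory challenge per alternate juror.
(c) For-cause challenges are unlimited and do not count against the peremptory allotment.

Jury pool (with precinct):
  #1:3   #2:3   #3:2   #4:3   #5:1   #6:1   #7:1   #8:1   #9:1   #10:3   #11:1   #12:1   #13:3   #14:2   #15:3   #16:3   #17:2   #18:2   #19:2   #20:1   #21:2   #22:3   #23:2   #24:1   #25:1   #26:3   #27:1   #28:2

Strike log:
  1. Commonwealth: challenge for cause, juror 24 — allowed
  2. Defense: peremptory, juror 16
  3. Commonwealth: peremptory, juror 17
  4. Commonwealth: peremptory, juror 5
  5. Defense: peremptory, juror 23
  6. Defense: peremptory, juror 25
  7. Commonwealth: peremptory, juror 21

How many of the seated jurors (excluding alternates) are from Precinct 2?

Removed: #5, #16, #17, #21, #23, #24, #25.
Seated jurors 1–12: #1, #2, #3, #4, #6, #7, #8, #9, #10, #11, #12, #13 (alternates #14 not counted).
Of those, in Precinct 2: #3 → 1.

1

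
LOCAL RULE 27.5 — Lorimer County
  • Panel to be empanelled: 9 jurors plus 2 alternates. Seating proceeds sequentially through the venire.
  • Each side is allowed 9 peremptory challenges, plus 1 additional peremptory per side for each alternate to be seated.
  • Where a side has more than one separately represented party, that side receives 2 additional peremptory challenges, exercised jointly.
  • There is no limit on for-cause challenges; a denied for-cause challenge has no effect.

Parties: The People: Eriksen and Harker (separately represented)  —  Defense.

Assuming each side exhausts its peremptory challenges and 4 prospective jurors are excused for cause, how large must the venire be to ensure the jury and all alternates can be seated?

Seats to fill: 9 + 2 alternates = 11.
Peremptories — The People: 9 + 1×2 + 2 = 13; Defense: 9 + 1×2 = 11; total 24.
For-cause removals: 4.
Minimum venire: 11 + 24 + 4 = 39.

39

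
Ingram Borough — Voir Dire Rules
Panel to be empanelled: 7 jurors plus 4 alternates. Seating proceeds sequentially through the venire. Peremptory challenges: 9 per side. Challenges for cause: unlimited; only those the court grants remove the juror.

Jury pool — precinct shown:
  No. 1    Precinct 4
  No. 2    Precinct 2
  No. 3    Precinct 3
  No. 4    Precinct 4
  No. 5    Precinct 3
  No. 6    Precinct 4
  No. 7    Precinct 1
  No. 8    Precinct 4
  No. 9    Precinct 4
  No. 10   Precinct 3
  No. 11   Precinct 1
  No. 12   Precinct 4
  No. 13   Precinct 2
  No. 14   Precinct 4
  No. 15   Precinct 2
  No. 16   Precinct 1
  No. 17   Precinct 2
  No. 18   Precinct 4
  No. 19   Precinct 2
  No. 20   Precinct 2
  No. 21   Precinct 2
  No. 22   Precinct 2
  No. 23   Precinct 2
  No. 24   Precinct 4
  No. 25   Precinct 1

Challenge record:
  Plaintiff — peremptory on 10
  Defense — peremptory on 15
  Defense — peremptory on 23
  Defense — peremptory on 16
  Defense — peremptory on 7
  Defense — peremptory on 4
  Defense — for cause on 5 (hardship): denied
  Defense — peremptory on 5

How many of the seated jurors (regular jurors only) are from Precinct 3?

1

Removed: #4, #5, #7, #10, #15, #16, #23.
Seated jurors 1–7: #1, #2, #3, #6, #8, #9, #11 (alternates #12, #13, #14, #17 not counted).
Of those, in Precinct 3: #3 → 1.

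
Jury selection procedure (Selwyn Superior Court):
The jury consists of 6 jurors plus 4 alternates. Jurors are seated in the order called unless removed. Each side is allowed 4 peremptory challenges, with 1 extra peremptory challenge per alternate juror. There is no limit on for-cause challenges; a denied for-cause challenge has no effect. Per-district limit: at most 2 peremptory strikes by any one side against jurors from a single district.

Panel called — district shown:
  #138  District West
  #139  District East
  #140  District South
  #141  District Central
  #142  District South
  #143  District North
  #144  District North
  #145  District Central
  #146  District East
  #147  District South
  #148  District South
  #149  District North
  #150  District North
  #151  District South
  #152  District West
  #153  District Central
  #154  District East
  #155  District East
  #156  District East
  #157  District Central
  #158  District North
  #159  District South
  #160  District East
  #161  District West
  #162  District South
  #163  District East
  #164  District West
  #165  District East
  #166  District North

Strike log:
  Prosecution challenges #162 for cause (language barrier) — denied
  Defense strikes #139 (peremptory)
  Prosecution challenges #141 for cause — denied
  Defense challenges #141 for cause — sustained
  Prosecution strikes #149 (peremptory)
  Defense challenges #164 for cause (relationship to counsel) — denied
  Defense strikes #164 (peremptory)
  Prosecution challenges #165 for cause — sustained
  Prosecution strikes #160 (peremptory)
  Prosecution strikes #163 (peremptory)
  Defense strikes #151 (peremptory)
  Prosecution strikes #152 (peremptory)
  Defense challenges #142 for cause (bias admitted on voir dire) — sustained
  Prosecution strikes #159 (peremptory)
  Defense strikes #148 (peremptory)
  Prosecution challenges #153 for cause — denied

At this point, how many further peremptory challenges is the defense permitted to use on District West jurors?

Defense peremptories so far: #139, #164, #151, #148 — 4 of 8 used, 4 left overall.
Against District West: #164 — 1 used; per-district cap 2 leaves 1.
Binding limit: min(4, 1) = 1.

1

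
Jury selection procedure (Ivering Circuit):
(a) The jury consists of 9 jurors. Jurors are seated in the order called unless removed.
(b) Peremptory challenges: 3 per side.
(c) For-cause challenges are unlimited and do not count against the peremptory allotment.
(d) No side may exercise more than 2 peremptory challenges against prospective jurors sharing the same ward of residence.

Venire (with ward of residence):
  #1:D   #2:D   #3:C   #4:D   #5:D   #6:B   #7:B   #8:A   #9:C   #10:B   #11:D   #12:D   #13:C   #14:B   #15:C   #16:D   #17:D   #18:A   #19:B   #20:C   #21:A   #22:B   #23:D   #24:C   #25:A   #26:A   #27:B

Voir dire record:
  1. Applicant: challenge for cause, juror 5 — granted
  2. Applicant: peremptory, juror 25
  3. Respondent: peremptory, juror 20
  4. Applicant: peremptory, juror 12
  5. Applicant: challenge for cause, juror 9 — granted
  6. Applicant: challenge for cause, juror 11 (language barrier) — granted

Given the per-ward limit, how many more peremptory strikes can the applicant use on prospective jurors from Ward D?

Applicant peremptories so far: #25, #12 — 2 of 3 used, 1 left overall.
Against Ward D: #12 — 1 used; per-ward cap 2 leaves 1.
Binding limit: min(1, 1) = 1.

1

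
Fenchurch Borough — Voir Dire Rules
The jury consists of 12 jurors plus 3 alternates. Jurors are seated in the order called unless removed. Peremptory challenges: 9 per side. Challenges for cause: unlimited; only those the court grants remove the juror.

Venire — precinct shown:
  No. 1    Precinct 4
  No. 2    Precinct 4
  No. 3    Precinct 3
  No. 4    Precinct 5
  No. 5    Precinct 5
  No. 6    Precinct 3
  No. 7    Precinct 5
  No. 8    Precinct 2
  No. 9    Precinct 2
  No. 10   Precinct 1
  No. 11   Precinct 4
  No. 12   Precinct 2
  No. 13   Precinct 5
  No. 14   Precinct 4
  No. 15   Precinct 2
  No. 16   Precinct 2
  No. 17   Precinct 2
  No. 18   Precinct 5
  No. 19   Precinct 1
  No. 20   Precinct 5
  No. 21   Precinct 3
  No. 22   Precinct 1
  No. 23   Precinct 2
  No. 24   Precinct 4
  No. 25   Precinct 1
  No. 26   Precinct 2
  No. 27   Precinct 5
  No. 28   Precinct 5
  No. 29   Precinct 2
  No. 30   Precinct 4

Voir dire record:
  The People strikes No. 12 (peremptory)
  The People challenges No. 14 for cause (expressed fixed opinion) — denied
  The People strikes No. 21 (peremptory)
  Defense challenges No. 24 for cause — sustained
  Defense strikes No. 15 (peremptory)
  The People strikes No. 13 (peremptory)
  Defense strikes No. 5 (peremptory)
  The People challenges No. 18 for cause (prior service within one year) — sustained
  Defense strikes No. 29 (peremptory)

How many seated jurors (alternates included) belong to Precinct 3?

Removed: #5, #12, #13, #15, #18, #21, #24, #29.
Seated (15 incl. alternates): #1, #2, #3, #4, #6, #7, #8, #9, #10, #11, #14, #16, #17, #19, #20.
Of those, in Precinct 3: #3, #6 → 2.

2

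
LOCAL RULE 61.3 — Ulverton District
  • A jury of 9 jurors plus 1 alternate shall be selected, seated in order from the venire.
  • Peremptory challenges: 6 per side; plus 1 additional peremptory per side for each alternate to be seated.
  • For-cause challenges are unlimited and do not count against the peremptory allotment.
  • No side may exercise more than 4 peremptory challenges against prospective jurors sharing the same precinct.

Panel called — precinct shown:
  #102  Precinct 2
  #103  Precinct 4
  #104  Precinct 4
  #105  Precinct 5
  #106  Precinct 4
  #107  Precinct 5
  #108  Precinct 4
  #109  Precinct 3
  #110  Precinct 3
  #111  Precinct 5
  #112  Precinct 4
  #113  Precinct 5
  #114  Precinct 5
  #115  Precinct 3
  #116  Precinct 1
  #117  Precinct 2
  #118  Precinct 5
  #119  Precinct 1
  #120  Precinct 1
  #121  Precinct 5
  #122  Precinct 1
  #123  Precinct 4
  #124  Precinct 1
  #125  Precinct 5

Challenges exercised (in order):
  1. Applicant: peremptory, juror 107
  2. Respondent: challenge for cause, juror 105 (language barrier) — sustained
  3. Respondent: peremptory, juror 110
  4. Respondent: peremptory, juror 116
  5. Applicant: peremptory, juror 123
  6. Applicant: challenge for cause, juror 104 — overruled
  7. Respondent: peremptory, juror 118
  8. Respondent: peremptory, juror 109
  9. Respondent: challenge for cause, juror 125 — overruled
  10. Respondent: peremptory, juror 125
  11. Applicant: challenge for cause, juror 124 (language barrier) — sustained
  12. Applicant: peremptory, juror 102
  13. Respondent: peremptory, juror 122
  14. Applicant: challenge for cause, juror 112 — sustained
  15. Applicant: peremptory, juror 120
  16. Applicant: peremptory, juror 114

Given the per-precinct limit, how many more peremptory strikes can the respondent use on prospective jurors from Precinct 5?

1

Respondent peremptories so far: #110, #116, #118, #109, #125, #122 — 6 of 7 used, 1 left overall.
Against Precinct 5: #118, #125 — 2 used; per-precinct cap 4 leaves 2.
Binding limit: min(1, 2) = 1.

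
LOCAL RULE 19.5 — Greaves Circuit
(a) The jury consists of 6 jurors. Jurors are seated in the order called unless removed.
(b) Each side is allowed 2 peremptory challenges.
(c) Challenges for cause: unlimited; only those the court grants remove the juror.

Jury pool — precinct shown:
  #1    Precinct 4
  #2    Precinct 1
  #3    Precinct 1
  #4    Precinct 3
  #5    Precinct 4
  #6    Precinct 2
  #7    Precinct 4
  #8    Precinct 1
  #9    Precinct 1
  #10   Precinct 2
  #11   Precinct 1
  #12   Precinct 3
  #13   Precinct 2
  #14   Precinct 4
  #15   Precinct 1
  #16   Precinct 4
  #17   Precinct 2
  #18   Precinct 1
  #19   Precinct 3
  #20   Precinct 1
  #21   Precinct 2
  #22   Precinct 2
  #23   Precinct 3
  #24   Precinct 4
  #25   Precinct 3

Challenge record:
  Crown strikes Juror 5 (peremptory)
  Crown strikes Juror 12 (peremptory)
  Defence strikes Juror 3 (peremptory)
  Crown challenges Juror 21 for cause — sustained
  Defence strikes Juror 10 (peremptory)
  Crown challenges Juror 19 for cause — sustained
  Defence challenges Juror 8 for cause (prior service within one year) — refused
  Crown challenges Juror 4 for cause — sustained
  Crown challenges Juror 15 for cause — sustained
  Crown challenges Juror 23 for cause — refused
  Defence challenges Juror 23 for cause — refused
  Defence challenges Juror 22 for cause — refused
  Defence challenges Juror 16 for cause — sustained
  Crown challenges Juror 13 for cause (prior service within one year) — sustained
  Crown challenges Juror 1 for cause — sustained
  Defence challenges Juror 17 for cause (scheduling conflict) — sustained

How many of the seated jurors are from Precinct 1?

Removed: #1, #3, #4, #5, #10, #12, #13, #15, #16, #17, #19, #21.
Seated jurors 1–6: #2, #6, #7, #8, #9, #11.
Of those, in Precinct 1: #2, #8, #9, #11 → 4.

4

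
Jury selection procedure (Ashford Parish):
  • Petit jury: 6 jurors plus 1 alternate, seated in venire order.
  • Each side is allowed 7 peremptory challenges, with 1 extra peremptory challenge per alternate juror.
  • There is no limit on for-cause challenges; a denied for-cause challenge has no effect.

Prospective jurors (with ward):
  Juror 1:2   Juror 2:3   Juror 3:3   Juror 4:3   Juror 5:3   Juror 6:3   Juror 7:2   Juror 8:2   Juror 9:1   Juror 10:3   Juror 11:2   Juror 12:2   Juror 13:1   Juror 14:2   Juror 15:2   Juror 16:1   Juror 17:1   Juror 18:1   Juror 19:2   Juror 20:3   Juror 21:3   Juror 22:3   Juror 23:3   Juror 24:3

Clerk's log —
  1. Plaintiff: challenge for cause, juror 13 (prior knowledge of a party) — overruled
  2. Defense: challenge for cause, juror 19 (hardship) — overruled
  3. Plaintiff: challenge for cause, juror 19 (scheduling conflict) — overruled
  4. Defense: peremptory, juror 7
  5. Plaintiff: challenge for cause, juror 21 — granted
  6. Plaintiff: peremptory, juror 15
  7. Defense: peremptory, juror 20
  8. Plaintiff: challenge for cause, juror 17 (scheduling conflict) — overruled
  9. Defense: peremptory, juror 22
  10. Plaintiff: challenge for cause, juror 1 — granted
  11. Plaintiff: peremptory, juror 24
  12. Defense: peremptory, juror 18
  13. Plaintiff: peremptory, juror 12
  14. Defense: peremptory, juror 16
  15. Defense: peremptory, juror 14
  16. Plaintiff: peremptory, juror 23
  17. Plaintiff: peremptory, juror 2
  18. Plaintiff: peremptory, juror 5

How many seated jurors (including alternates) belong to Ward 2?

2

Removed: #1, #2, #5, #7, #12, #14, #15, #16, #18, #20, #21, #22, #23, #24.
Seated (7 incl. alternates): #3, #4, #6, #8, #9, #10, #11.
Of those, in Ward 2: #8, #11 → 2.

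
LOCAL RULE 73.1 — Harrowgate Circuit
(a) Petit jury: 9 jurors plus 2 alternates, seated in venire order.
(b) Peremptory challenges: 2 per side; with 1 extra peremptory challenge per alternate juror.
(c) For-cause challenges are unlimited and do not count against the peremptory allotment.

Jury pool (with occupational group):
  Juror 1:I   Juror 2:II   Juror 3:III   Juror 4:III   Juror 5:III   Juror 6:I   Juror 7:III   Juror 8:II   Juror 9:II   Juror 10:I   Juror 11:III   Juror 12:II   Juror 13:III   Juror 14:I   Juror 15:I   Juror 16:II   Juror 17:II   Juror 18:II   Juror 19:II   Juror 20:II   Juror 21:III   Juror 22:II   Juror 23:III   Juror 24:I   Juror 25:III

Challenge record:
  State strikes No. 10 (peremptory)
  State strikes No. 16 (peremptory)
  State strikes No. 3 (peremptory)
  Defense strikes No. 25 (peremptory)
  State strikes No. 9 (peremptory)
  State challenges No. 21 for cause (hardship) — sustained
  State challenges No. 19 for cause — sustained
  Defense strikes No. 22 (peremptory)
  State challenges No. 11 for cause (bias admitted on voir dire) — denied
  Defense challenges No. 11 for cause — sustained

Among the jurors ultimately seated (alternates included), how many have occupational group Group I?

4

Removed: #3, #9, #10, #11, #16, #19, #21, #22, #25.
Seated (11 incl. alternates): #1, #2, #4, #5, #6, #7, #8, #12, #13, #14, #15.
Of those, in Group I: #1, #6, #14, #15 → 4.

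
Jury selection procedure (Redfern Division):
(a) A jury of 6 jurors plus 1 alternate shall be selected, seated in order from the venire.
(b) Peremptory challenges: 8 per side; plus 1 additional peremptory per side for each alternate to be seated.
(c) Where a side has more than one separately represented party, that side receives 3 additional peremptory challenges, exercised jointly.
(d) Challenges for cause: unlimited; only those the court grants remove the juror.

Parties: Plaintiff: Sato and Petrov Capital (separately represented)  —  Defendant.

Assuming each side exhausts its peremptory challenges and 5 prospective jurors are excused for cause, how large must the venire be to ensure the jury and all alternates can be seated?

Seats to fill: 6 + 1 alternates = 7.
Peremptories — Plaintiff: 8 + 1×1 + 3 = 12; Defendant: 8 + 1×1 = 9; total 21.
For-cause removals: 5.
Minimum venire: 7 + 21 + 5 = 33.

33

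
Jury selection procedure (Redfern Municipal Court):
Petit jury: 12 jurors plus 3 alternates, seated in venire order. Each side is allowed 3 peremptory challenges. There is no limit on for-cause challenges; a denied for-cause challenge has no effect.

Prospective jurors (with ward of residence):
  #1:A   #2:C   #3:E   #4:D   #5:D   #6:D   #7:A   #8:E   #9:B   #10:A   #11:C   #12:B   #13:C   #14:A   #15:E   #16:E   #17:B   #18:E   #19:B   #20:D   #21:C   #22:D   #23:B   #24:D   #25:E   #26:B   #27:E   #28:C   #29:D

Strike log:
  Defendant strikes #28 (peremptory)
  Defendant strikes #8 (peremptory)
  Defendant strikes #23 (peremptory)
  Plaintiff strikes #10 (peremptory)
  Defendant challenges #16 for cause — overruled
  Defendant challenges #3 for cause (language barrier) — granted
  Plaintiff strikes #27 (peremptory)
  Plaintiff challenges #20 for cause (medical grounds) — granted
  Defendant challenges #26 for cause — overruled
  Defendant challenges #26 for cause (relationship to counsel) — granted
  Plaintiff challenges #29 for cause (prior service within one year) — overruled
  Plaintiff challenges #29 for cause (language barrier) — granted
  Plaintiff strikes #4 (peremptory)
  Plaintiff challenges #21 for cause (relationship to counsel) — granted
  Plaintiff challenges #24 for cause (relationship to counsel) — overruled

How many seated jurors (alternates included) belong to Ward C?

3

Removed: #3, #4, #8, #10, #20, #21, #23, #26, #27, #28, #29.
Seated (15 incl. alternates): #1, #2, #5, #6, #7, #9, #11, #12, #13, #14, #15, #16, #17, #18, #19.
Of those, in Ward C: #2, #11, #13 → 3.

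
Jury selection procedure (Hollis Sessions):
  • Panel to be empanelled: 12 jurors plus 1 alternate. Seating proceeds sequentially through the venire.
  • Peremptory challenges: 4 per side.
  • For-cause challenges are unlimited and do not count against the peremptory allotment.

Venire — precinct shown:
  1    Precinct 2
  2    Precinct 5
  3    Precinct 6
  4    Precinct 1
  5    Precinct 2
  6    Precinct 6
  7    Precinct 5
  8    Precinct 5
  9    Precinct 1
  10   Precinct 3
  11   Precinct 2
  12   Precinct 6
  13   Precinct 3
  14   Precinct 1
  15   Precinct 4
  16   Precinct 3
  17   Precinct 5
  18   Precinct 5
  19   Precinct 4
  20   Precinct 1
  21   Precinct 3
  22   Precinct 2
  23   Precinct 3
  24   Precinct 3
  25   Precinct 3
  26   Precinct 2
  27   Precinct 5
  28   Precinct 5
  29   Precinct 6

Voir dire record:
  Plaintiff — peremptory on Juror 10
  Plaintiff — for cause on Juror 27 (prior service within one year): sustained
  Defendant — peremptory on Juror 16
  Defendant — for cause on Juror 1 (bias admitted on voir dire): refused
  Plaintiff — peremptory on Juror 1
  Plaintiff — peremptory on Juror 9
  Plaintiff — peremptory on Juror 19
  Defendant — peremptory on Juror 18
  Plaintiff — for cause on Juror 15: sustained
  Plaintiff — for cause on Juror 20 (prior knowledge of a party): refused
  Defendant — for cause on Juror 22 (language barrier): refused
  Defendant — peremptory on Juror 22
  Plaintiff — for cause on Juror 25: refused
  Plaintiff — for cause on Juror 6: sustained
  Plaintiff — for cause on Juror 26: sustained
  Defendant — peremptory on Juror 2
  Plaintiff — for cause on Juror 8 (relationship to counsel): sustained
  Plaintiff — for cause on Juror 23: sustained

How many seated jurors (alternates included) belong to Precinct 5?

Removed: #1, #2, #6, #8, #9, #10, #15, #16, #18, #19, #22, #23, #26, #27.
Seated (13 incl. alternates): #3, #4, #5, #7, #11, #12, #13, #14, #17, #20, #21, #24, #25.
Of those, in Precinct 5: #7, #17 → 2.

2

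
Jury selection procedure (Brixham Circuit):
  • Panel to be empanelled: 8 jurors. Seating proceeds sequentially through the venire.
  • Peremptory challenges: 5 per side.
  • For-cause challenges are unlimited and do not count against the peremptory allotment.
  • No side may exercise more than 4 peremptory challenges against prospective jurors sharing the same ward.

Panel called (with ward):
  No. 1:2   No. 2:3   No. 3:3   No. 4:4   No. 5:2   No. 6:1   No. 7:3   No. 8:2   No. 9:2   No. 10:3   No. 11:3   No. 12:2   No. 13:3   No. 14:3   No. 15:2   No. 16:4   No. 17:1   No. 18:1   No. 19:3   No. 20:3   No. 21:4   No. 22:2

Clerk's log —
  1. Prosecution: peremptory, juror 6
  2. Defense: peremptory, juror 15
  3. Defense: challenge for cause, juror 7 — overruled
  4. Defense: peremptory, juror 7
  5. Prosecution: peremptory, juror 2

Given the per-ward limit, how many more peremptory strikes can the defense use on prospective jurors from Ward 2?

Defense peremptories so far: #15, #7 — 2 of 5 used, 3 left overall.
Against Ward 2: #15 — 1 used; per-ward cap 4 leaves 3.
Binding limit: min(3, 3) = 3.

3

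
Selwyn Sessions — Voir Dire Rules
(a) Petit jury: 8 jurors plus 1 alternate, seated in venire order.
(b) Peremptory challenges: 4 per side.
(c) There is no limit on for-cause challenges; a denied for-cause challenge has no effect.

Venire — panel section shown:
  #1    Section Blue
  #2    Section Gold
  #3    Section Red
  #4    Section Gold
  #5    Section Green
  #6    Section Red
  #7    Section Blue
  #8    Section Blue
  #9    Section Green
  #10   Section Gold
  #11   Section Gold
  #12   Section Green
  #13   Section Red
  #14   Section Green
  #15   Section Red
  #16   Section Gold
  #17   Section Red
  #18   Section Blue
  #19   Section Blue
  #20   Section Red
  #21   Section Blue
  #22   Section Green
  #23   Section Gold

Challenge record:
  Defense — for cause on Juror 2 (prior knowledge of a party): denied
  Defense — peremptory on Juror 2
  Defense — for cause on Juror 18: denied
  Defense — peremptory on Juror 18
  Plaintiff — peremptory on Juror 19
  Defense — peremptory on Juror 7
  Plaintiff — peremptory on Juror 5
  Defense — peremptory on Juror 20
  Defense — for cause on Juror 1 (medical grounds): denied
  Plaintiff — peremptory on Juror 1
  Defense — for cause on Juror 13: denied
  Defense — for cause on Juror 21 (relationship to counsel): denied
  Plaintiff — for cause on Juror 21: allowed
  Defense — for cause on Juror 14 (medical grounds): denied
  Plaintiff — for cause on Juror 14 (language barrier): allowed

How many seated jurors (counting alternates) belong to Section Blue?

1

Removed: #1, #2, #5, #7, #14, #18, #19, #20, #21.
Seated (9 incl. alternates): #3, #4, #6, #8, #9, #10, #11, #12, #13.
Of those, in Section Blue: #8 → 1.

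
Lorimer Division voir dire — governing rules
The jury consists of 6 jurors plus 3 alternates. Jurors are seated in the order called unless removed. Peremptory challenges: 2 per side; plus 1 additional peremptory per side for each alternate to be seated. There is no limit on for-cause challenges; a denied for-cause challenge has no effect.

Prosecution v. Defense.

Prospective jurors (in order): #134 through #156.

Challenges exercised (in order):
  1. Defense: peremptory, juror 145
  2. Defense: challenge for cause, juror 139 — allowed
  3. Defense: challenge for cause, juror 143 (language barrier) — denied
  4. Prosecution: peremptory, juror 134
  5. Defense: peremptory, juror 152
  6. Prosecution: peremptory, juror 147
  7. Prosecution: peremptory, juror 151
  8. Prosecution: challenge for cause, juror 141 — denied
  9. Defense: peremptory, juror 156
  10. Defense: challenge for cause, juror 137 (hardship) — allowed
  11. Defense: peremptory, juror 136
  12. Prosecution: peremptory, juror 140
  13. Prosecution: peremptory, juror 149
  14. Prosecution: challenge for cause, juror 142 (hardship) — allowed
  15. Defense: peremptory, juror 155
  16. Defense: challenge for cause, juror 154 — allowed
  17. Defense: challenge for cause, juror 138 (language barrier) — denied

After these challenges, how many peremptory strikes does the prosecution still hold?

Prosecution allotment: 2 base + 1 × 3 alternates = 5.
Prosecution peremptories used: #134, #147, #151, #140, #149 — 5 (for-cause on #141, #142 don't count).
Remaining: 5 − 5 = 0.

0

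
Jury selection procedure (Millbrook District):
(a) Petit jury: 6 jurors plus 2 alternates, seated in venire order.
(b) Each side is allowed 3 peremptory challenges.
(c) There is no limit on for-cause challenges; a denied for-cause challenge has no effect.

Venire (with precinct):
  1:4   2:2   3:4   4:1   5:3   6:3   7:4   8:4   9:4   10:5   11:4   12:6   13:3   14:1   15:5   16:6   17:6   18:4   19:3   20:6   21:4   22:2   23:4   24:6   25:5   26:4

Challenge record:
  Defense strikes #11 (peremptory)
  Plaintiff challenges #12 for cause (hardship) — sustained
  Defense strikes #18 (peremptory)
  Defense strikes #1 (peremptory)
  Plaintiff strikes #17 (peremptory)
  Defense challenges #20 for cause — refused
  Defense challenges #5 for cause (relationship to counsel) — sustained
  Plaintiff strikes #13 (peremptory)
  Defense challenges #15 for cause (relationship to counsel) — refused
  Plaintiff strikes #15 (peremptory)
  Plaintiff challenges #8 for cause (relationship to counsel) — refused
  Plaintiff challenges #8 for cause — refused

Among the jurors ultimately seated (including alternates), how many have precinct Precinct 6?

0

Removed: #1, #5, #11, #12, #13, #15, #17, #18.
Seated (8 incl. alternates): #2, #3, #4, #6, #7, #8, #9, #10.
None of those are in Precinct 6 → 0.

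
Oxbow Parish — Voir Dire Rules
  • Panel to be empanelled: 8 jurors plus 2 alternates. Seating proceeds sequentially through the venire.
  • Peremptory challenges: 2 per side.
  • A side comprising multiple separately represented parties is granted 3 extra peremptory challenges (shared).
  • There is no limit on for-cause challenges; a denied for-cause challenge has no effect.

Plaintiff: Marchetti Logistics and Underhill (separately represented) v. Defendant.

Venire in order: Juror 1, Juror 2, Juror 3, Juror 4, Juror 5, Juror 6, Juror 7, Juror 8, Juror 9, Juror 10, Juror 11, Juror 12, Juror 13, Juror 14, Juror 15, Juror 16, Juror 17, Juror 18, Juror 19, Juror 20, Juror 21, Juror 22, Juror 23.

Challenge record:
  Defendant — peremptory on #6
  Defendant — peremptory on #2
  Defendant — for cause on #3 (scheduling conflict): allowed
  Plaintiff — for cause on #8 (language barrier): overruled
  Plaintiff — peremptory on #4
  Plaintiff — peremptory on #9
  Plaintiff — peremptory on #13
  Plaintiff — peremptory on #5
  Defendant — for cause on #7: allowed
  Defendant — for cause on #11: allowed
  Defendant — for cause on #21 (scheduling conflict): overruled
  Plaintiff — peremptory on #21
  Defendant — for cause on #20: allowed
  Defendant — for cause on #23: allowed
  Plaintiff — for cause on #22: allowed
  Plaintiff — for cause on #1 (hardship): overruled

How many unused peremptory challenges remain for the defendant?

Defendant allotment: 2.
Defendant peremptories used: #6, #2 — 2 (for-cause on #3, #7, #11, #21, #20, #23 don't count).
Remaining: 2 − 2 = 0.

0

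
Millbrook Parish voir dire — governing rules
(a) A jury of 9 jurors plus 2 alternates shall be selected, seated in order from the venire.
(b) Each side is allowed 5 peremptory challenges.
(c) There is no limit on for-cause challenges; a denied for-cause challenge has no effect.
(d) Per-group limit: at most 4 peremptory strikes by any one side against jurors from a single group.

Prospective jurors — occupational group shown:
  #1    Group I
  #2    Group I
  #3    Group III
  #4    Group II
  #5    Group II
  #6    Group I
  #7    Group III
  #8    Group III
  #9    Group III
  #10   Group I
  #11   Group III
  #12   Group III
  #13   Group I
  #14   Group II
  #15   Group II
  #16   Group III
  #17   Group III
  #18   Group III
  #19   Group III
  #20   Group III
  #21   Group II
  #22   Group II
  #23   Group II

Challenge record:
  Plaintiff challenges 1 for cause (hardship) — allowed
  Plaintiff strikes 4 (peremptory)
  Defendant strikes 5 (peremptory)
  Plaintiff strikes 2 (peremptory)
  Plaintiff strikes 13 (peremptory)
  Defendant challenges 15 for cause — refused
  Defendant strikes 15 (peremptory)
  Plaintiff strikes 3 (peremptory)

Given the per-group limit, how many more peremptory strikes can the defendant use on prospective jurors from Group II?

2

Defendant peremptories so far: #5, #15 — 2 of 5 used, 3 left overall.
Against Group II: #5, #15 — 2 used; per-group cap 4 leaves 2.
Binding limit: min(3, 2) = 2.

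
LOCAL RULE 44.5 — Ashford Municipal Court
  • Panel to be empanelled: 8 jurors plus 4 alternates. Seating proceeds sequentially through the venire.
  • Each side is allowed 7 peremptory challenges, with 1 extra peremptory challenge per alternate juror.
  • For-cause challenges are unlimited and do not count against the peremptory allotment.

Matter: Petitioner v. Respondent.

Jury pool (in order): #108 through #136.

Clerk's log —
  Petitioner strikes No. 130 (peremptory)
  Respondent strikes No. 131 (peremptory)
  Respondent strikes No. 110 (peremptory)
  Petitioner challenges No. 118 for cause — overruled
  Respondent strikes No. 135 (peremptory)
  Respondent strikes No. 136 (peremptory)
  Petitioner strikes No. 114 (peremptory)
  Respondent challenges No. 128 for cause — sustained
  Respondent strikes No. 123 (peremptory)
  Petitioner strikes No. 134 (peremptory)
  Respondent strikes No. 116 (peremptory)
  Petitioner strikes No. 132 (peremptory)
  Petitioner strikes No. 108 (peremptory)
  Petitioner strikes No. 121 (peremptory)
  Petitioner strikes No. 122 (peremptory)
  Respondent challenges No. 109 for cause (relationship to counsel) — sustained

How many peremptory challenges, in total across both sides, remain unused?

Petitioner allotment: 7 base + 1 × 4 alternates = 11. Respondent allotment: 7 base + 1 × 4 alternates = 11.
Petitioner peremptories used: #130, #114, #134, #132, #108, #121, #122 — 7 (the for-cause on #118 doesn't count).
Respondent peremptories used: #131, #110, #135, #136, #123, #116 — 6 (for-cause on #128, #109 don't count).
Remaining: (11 − 7) + (11 − 6) = 9.

9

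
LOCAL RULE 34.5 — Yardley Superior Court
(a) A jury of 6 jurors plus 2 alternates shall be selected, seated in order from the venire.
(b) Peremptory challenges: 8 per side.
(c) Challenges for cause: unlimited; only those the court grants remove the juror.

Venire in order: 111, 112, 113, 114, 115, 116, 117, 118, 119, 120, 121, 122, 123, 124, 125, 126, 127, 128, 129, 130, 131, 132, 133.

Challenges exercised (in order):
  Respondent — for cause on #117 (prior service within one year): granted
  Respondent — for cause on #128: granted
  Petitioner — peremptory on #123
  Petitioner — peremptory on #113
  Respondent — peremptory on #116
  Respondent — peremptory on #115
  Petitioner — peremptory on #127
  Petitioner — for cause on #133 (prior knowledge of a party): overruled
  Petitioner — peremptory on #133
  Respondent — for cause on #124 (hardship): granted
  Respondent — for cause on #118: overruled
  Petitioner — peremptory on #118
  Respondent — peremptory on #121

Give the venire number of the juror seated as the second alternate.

Removed: #113, #115, #116, #117, #118, #121, #123, #124, #127, #128, #133.
Seating in order: seats 1–6 → #111, #112, #114, #119, #120, #122; alternates → #125, #126.
So alternate 2 is #126.

126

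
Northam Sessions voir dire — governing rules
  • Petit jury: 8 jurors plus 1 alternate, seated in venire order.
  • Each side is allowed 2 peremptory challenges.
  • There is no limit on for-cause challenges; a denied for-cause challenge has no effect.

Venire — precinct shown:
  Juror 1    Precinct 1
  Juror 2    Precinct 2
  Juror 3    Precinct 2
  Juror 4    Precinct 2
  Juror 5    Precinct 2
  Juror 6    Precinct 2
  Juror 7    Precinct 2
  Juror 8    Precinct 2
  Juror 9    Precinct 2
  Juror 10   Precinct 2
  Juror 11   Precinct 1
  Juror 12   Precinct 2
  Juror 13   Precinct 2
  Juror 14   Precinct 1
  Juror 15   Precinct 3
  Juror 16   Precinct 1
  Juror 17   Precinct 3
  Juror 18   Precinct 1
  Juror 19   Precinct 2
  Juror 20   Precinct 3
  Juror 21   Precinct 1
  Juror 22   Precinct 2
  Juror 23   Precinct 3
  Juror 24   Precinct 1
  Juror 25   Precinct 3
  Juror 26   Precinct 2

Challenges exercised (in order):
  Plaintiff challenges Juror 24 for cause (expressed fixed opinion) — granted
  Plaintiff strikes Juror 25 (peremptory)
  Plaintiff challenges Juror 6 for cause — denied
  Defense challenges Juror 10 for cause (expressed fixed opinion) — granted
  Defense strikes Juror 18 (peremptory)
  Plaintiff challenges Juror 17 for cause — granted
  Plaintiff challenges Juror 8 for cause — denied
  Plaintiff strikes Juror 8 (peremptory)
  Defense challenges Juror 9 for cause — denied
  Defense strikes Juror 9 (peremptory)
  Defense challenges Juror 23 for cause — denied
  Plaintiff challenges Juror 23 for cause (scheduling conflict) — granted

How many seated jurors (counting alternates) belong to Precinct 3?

Removed: #8, #9, #10, #17, #18, #23, #24, #25.
Seated (9 incl. alternates): #1, #2, #3, #4, #5, #6, #7, #11, #12.
None of those are in Precinct 3 → 0.

0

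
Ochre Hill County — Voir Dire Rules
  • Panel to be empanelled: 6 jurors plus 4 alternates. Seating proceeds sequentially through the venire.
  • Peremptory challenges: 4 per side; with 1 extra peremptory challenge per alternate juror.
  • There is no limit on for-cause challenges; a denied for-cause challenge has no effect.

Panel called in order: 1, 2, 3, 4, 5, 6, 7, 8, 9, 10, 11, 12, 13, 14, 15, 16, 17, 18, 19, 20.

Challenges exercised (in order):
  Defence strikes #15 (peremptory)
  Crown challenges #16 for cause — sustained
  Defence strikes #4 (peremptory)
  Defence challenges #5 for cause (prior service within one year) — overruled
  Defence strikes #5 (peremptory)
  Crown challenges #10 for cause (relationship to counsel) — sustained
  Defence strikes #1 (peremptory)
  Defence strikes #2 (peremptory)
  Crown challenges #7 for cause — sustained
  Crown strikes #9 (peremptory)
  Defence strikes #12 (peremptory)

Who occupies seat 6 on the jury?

14

Removed: #1, #2, #4, #5, #7, #9, #10, #12, #15, #16.
Seating in order: seats 1–6 → #3, #6, #8, #11, #13, #14; alternates → #17, #18, #19, #20.
So seat 6 is #14.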